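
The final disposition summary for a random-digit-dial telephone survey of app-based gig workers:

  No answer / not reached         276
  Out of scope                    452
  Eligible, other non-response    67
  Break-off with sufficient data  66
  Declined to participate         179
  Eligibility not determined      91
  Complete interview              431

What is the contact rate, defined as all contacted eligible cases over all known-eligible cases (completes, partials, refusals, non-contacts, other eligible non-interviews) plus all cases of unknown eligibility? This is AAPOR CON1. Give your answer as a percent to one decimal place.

66.9%

Numerator: 431 + 66 + 179 + 67 = 743
Denominator: 431 + 66 + 179 + 276 + 67 + 91 = 1110
CON1 = 743 / 1110 = 0.6694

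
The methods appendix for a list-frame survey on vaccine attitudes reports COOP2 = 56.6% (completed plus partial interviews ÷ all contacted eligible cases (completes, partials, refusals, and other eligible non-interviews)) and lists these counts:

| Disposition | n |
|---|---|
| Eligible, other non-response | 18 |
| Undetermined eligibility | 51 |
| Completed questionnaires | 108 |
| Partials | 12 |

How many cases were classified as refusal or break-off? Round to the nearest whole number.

74

Top: 108 + 12 = 120
COOP2 = 120 / D = 0.566
D = 120 / 0.566 = 212.0
Other denominator terms total 138
refusal or break-off = 212.0 − 138 ≈ 74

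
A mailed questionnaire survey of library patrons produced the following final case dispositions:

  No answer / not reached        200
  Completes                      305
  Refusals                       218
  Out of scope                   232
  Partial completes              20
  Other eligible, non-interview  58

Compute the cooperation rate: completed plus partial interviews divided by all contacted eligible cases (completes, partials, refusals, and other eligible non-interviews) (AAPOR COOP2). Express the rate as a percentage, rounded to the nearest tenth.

54.1%

Num → 305 + 20 = 325
Denom → 305 + 20 + 218 + 58 = 601
COOP2 = 325 / 601 = 0.5408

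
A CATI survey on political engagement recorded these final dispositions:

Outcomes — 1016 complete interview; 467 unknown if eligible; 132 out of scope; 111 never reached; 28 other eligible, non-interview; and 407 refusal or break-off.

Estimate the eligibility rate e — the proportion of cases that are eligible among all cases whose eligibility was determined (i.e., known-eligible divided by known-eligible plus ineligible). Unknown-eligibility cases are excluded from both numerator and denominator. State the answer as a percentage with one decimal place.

Determined eligible → 1016 + 407 + 111 + 28 = 1562
e = 1562 / (1562 + 132) = 1562 / 1694 = 0.9221

92.2%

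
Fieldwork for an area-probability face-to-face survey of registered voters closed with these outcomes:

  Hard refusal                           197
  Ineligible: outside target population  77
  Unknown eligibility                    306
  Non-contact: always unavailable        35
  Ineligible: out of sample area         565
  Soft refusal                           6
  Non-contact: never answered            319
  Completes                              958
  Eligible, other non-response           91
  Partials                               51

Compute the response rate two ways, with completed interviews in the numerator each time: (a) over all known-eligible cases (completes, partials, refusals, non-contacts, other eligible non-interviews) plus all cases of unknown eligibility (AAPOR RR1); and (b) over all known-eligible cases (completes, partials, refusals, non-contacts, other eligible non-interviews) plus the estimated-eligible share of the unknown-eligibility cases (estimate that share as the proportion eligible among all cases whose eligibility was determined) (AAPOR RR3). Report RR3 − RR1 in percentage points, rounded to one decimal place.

2.2

Declined to participate = 197 + 6 = 203
No contact after all attempts = 319 + 35 = 354
Out of scope = 77 + 565 = 642
Numerator → 958
Denominator → 958 + 51 + 203 + 354 + 91 + 306 = 1963
RR1 = 958 / 1963 = 0.4880
Eligible (known) → 958 + 51 + 203 + 354 + 91 = 1657
e = 1657 / (1657 + 642) = 1657 / 2299 = 0.7207
Estimated eligible among unknowns → 0.7207 × 306 = 220.53
Denominator → 1657 + 220.53 = 1877.53
RR3 = 958 / 1877.53 = 0.5102
Difference = 51.02 − 48.80 = 2.22 percentage points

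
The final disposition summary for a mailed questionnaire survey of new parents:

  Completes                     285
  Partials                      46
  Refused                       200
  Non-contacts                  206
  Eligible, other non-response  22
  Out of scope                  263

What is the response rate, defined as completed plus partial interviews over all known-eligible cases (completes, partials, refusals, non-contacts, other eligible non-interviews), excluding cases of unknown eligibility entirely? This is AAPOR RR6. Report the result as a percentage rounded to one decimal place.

43.6%

Top = 285 + 46 = 331
Denominator = 285 + 46 + 200 + 206 + 22 = 759
RR6 = 331 / 759 = 0.4361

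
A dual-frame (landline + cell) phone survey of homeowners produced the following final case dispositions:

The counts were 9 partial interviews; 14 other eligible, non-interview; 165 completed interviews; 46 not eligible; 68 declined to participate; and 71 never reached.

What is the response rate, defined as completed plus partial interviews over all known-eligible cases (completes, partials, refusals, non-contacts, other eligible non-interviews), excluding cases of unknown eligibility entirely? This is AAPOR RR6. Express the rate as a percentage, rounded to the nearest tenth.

53.2%

Numerator: 165 + 9 = 174
Denom: 165 + 9 + 68 + 71 + 14 = 327
RR6 = 174 / 327 = 0.5321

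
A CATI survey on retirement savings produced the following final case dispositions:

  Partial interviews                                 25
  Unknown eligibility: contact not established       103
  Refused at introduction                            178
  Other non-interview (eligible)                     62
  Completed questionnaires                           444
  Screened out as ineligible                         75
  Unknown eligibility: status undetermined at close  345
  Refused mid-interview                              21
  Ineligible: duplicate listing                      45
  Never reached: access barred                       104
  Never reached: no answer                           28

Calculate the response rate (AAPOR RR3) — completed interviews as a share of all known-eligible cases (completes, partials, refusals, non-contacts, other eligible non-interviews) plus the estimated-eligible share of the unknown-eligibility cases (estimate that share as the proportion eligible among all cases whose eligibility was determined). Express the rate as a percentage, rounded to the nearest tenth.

35.4%

Refusals = 178 + 21 = 199
Never reached = 28 + 104 = 132
Undetermined eligibility = 103 + 345 = 448
Ineligible = 75 + 45 = 120
Numerator → 444
Determined eligible → 444 + 25 + 199 + 132 + 62 = 862
e = 862 / (862 + 120) = 862 / 982 = 0.8778
e × U → 0.8778 × 448 = 393.25
Base → 862 + 393.25 = 1255.25
RR3 = 444 / 1255.25 = 0.3537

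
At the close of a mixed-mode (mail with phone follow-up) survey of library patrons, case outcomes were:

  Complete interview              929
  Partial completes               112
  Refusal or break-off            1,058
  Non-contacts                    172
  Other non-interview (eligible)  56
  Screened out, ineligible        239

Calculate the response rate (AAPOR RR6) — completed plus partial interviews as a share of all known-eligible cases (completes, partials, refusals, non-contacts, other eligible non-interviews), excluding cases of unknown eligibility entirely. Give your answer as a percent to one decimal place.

Num = 929 + 112 = 1041
Base = 929 + 112 + 1058 + 172 + 56 = 2327
RR6 = 1041 / 2327 = 0.4474

44.7%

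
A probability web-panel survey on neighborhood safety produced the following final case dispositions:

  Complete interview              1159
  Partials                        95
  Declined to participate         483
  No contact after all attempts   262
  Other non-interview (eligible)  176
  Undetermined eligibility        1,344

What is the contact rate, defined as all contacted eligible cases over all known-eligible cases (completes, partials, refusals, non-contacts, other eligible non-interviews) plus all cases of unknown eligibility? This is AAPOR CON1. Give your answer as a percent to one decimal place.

Top → 1159 + 95 + 483 + 176 = 1913
Base → 1159 + 95 + 483 + 262 + 176 + 1344 = 3519
CON1 = 1913 / 3519 = 0.5436

54.4%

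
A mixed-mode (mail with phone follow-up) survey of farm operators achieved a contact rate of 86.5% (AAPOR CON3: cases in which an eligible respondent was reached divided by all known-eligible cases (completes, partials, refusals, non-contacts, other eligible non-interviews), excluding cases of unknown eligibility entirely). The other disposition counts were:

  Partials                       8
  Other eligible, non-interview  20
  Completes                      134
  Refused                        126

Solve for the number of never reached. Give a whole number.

Numerator: 134 + 8 + 126 + 20 = 288
CON3 = 288 / D = 0.865
D = 288 / 0.865 = 332.9
Remaining denominator categories sum to 288
never reached = 332.9 − 288 ≈ 45

45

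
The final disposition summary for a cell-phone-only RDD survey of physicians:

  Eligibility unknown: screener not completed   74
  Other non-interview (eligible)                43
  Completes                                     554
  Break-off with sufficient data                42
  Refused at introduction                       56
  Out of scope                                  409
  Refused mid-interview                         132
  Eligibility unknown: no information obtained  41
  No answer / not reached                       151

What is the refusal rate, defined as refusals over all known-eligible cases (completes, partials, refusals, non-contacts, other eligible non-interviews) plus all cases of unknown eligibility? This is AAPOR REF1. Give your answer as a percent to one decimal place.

Refusal or break-off = 56 + 132 = 188
Undetermined eligibility = 74 + 41 = 115
Top → 188
Denominator → 554 + 42 + 188 + 151 + 43 + 115 = 1093
REF1 = 188 / 1093 = 0.1720

17.2%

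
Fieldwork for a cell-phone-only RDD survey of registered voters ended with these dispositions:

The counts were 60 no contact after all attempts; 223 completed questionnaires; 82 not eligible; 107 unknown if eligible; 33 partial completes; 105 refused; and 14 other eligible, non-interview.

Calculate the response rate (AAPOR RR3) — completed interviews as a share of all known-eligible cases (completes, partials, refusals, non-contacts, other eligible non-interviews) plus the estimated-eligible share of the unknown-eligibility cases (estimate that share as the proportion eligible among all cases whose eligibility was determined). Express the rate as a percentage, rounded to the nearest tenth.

42.5%

Num → 223
Known eligible → 223 + 33 + 105 + 60 + 14 = 435
e = 435 / (435 + 82) = 435 / 517 = 0.8414
Eligible share of unknowns → 0.8414 × 107 = 90.03
Base → 435 + 90.03 = 525.03
RR3 = 223 / 525.03 = 0.4247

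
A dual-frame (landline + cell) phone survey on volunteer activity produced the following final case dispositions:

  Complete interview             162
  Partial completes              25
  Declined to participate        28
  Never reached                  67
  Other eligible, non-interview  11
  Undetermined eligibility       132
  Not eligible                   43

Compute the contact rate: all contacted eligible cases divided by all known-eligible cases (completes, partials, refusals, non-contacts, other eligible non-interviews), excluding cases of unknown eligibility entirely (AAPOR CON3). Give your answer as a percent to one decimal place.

Top → 162 + 25 + 28 + 11 = 226
Denominator → 162 + 25 + 28 + 67 + 11 = 293
CON3 = 226 / 293 = 0.7713

77.1%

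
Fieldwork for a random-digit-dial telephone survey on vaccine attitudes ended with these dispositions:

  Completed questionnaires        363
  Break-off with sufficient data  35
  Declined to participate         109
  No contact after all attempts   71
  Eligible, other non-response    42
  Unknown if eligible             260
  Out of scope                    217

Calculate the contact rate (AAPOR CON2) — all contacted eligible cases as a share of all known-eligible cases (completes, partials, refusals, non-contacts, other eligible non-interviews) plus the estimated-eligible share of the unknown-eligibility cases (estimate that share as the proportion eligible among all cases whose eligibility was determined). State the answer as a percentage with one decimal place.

Top = 363 + 35 + 109 + 42 = 549
Determined eligible = 363 + 35 + 109 + 71 + 42 = 620
e = 620 / (620 + 217) = 620 / 837 = 0.7407
Eligible share of unknowns = 0.7407 × 260 = 192.58
Denominator = 620 + 192.58 = 812.58
CON2 = 549 / 812.58 = 0.6756

67.6%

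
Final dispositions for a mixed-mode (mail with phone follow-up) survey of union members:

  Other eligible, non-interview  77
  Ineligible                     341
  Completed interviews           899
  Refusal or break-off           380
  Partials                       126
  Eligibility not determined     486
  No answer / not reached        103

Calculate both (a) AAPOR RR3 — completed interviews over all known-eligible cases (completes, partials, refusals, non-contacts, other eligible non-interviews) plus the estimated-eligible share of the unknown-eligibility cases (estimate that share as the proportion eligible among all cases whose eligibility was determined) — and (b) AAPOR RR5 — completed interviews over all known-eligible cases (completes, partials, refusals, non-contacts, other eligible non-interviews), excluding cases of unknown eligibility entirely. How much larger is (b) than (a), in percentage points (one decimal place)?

11.4

Numerator: 899
Determined eligible: 899 + 126 + 380 + 103 + 77 = 1585
e = 1585 / (1585 + 341) = 1585 / 1926 = 0.8229
Estimated eligible among unknowns: 0.8229 × 486 = 399.93
Denom: 1585 + 399.93 = 1984.93
RR3 = 899 / 1984.93 = 0.4529
Denom: 899 + 126 + 380 + 103 + 77 = 1585
RR5 = 899 / 1585 = 0.5672
Difference = 56.72 − 45.29 = 11.43 percentage points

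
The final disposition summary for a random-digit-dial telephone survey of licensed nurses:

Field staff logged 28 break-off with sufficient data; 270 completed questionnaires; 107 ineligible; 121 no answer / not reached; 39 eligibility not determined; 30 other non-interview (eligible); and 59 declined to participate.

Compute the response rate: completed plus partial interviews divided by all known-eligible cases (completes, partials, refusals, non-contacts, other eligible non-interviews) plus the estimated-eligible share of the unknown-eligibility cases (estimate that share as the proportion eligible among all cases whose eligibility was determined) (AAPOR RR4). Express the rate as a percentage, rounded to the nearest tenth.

Numerator: 270 + 28 = 298
Determined eligible: 270 + 28 + 59 + 121 + 30 = 508
e = 508 / (508 + 107) = 508 / 615 = 0.8260
Estimated eligible among unknowns: 0.8260 × 39 = 32.21
Denominator: 508 + 32.21 = 540.21
RR4 = 298 / 540.21 = 0.5516

55.2%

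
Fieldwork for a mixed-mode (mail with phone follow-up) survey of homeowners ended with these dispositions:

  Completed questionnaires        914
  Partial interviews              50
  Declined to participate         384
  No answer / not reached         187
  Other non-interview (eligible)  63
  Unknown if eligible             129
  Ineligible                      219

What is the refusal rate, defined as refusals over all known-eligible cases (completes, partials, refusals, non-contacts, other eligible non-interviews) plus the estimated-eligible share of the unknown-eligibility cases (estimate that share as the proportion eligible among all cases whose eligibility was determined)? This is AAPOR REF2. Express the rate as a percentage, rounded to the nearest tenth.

22.4%

Numerator: 384
Determined eligible: 914 + 50 + 384 + 187 + 63 = 1598
e = 1598 / (1598 + 219) = 1598 / 1817 = 0.8795
e × U: 0.8795 × 129 = 113.46
Denom: 1598 + 113.46 = 1711.46
REF2 = 384 / 1711.46 = 0.2244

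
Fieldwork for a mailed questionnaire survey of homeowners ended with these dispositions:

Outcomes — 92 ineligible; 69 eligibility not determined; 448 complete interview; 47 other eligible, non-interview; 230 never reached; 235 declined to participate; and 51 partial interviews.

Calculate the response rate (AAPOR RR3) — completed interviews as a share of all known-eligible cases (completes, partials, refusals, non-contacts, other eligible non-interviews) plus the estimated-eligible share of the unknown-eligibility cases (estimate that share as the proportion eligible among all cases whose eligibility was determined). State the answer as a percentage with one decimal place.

Numerator → 448
Eligible (known) → 448 + 51 + 235 + 230 + 47 = 1011
e = 1011 / (1011 + 92) = 1011 / 1103 = 0.9166
e × U → 0.9166 × 69 = 63.25
Denom → 1011 + 63.25 = 1074.25
RR3 = 448 / 1074.25 = 0.4170

41.7%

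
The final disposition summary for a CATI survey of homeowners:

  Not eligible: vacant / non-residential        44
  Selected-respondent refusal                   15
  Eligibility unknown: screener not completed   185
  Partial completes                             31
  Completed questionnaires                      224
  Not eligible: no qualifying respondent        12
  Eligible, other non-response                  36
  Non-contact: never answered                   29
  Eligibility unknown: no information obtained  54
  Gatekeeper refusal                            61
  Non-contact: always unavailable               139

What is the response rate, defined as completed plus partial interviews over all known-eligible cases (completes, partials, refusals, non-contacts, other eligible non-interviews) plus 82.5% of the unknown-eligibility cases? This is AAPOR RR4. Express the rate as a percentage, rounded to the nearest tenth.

34.8%

Declined to participate = 61 + 15 = 76
Never reached = 29 + 139 = 168
Undetermined eligibility = 185 + 54 = 239
Ineligible = 12 + 44 = 56
Numerator → 224 + 31 = 255
Determined eligible → 224 + 31 + 76 + 168 + 36 = 535
Eligible share of unknowns → 0.8250 × 239 = 197.17
Base → 535 + 197.17 = 732.17
RR4 = 255 / 732.17 = 0.3483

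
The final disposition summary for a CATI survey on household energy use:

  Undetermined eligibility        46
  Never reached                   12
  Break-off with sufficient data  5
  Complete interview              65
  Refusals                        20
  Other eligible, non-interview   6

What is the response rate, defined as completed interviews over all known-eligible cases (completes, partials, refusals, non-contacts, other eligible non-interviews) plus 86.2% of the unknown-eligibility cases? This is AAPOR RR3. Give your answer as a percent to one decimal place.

44.0%

Numerator: 65
Known eligible: 65 + 5 + 20 + 12 + 6 = 108
Eligible share of unknowns: 0.8620 × 46 = 39.65
Denom: 108 + 39.65 = 147.65
RR3 = 65 / 147.65 = 0.4402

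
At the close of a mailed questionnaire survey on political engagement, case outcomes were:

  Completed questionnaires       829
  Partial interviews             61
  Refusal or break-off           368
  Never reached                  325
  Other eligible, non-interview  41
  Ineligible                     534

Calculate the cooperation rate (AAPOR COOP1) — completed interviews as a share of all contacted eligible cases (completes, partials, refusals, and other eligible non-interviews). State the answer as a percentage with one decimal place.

Num: 829
Denominator: 829 + 61 + 368 + 41 = 1299
COOP1 = 829 / 1299 = 0.6382

63.8%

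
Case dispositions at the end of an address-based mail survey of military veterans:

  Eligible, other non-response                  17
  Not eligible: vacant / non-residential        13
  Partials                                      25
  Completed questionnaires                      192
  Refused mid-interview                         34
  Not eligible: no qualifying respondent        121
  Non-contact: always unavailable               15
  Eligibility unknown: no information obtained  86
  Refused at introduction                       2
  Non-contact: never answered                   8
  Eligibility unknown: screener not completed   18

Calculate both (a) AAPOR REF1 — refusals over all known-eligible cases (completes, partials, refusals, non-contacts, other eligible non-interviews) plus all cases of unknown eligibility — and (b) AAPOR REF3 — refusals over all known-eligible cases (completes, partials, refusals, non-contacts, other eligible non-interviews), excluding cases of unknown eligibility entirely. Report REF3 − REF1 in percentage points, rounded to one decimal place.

3.2

Refusals = 2 + 34 = 36
No answer / not reached = 8 + 15 = 23
Undetermined eligibility = 18 + 86 = 104
Out of scope = 121 + 13 = 134
Num: 36
Denom: 192 + 25 + 36 + 23 + 17 + 104 = 397
REF1 = 36 / 397 = 0.0907
Denom: 192 + 25 + 36 + 23 + 17 = 293
REF3 = 36 / 293 = 0.1229
Difference = 12.29 − 9.07 = 3.22 percentage points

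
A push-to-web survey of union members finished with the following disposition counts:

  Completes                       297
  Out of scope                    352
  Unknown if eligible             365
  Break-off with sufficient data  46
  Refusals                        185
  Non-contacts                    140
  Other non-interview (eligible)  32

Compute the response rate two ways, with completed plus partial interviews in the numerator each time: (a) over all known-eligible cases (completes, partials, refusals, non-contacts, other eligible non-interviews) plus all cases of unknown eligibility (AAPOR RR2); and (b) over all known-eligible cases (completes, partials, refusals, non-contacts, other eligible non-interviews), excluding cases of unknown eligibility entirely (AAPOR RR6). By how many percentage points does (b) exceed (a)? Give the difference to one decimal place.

16.8

Num → 297 + 46 = 343
Base → 297 + 46 + 185 + 140 + 32 + 365 = 1065
RR2 = 343 / 1065 = 0.3221
Base → 297 + 46 + 185 + 140 + 32 = 700
RR6 = 343 / 700 = 0.4900
Difference = 49.00 − 32.21 = 16.79 percentage points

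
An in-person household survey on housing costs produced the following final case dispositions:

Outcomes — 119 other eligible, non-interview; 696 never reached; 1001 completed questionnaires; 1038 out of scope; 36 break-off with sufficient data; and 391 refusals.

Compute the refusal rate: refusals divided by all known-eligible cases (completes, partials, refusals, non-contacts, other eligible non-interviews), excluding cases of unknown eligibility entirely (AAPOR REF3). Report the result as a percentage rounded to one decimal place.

17.4%

Top: 391
Base: 1001 + 36 + 391 + 696 + 119 = 2243
REF3 = 391 / 2243 = 0.1743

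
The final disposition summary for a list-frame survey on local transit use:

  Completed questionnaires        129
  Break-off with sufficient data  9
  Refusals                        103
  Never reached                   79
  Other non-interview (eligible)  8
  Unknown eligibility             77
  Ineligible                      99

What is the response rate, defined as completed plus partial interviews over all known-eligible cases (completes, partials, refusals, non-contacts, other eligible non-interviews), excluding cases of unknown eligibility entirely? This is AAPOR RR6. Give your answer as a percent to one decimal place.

Numerator = 129 + 9 = 138
Denominator = 129 + 9 + 103 + 79 + 8 = 328
RR6 = 138 / 328 = 0.4207

42.1%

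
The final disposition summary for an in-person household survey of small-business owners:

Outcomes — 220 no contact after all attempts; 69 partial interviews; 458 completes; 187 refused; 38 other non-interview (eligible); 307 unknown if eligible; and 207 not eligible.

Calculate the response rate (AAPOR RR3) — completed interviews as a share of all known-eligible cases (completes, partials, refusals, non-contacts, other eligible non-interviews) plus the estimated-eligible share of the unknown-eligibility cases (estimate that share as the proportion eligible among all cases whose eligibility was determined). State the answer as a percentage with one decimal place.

Num = 458
Determined eligible = 458 + 69 + 187 + 220 + 38 = 972
e = 972 / (972 + 207) = 972 / 1179 = 0.8244
Eligible share of unknowns = 0.8244 × 307 = 253.09
Denom = 972 + 253.09 = 1225.09
RR3 = 458 / 1225.09 = 0.3739

37.4%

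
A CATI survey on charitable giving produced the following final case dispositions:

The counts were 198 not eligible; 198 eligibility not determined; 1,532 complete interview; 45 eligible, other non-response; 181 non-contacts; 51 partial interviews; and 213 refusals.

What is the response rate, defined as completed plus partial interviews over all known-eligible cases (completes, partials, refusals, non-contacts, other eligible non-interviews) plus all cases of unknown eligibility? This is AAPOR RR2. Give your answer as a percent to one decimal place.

Numerator → 1532 + 51 = 1583
Base → 1532 + 51 + 213 + 181 + 45 + 198 = 2220
RR2 = 1583 / 2220 = 0.7131

71.3%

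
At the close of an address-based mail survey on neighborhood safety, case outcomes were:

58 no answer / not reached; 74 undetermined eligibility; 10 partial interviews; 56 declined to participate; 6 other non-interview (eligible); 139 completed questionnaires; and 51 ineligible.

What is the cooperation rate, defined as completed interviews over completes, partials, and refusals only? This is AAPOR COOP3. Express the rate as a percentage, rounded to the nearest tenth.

67.8%

Top = 139
Base = 139 + 10 + 56 = 205
COOP3 = 139 / 205 = 0.6780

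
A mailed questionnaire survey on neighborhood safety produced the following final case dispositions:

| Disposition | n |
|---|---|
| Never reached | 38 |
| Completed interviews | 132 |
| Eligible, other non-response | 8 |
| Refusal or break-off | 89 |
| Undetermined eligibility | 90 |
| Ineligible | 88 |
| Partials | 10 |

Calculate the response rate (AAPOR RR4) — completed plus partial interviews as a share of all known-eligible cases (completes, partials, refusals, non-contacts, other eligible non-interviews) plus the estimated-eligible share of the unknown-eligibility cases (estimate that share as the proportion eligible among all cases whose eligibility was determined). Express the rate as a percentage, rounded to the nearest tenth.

41.1%

Numerator → 132 + 10 = 142
Eligible (known) → 132 + 10 + 89 + 38 + 8 = 277
e = 277 / (277 + 88) = 277 / 365 = 0.7589
Estimated eligible among unknowns → 0.7589 × 90 = 68.30
Denominator → 277 + 68.30 = 345.30
RR4 = 142 / 345.30 = 0.4112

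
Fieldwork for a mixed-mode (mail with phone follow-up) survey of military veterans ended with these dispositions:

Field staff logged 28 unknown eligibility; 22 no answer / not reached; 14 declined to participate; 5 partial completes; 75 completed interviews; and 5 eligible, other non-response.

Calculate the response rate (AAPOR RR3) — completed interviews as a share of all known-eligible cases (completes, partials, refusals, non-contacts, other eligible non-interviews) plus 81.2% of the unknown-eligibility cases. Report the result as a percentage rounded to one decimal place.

Top = 75
Eligible (known) = 75 + 5 + 14 + 22 + 5 = 121
e × U = 0.8120 × 28 = 22.74
Base = 121 + 22.74 = 143.74
RR3 = 75 / 143.74 = 0.5218

52.2%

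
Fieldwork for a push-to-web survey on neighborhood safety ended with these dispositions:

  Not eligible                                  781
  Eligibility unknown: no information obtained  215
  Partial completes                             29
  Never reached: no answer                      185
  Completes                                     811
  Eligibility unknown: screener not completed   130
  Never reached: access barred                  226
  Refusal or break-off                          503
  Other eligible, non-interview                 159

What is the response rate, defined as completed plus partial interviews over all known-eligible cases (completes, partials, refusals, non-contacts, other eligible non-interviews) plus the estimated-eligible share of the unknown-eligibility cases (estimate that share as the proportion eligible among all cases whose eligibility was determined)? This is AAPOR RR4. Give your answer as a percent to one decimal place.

38.9%

No contact after all attempts = 185 + 226 = 411
Unknown eligibility = 130 + 215 = 345
Numerator: 811 + 29 = 840
Determined eligible: 811 + 29 + 503 + 411 + 159 = 1913
e = 1913 / (1913 + 781) = 1913 / 2694 = 0.7101
Eligible share of unknowns: 0.7101 × 345 = 244.98
Base: 1913 + 244.98 = 2157.98
RR4 = 840 / 2157.98 = 0.3893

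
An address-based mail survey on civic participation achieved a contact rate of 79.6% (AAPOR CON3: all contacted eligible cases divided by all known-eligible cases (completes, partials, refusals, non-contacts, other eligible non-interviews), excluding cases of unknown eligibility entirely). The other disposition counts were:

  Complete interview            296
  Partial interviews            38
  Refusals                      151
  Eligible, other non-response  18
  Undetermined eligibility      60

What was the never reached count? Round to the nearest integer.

129

Top → 296 + 38 + 151 + 18 = 503
CON3 = 503 / D = 0.796
D = 503 / 0.796 = 631.9
Remaining denominator categories sum to 503
never reached = 631.9 − 503 ≈ 129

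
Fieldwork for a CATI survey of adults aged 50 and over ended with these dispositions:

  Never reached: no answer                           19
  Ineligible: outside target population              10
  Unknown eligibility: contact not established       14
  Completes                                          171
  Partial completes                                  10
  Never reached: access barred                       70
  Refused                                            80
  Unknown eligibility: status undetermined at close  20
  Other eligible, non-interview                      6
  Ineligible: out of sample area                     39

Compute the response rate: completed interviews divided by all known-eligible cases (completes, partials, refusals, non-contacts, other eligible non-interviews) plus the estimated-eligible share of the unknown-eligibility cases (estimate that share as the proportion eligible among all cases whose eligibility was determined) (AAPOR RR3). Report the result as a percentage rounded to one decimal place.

No contact after all attempts = 19 + 70 = 89
Unknown eligibility = 14 + 20 = 34
Screened out, ineligible = 10 + 39 = 49
Num → 171
Known eligible → 171 + 10 + 80 + 89 + 6 = 356
e = 356 / (356 + 49) = 356 / 405 = 0.8790
Eligible share of unknowns → 0.8790 × 34 = 29.89
Denominator → 356 + 29.89 = 385.89
RR3 = 171 / 385.89 = 0.4431

44.3%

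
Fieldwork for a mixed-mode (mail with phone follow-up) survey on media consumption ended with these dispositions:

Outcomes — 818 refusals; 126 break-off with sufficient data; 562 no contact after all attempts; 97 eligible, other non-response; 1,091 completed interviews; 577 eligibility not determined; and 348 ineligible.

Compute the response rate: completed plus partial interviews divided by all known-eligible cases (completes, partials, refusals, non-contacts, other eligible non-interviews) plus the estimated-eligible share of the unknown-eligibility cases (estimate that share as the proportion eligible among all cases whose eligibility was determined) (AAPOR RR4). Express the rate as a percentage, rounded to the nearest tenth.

Top → 1091 + 126 = 1217
Determined eligible → 1091 + 126 + 818 + 562 + 97 = 2694
e = 2694 / (2694 + 348) = 2694 / 3042 = 0.8856
Estimated eligible among unknowns → 0.8856 × 577 = 510.99
Denom → 2694 + 510.99 = 3204.99
RR4 = 1217 / 3204.99 = 0.3797

38.0%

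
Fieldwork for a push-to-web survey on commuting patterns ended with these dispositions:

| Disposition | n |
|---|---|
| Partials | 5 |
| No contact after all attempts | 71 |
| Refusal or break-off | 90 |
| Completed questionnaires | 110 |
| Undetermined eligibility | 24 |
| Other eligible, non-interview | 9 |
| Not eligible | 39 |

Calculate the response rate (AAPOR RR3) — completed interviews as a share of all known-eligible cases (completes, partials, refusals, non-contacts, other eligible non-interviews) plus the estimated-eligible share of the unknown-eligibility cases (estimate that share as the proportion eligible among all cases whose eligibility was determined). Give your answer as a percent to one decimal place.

35.9%

Num: 110
Eligible (known): 110 + 5 + 90 + 71 + 9 = 285
e = 285 / (285 + 39) = 285 / 324 = 0.8796
Estimated eligible among unknowns: 0.8796 × 24 = 21.11
Denominator: 285 + 21.11 = 306.11
RR3 = 110 / 306.11 = 0.3593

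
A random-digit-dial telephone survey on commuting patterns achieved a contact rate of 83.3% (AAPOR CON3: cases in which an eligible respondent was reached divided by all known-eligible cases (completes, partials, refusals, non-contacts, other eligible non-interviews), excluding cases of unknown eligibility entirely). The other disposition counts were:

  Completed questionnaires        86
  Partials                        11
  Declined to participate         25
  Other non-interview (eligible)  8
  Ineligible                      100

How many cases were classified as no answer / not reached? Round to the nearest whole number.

Top: 86 + 11 + 25 + 8 = 130
CON3 = 130 / D = 0.833
D = 130 / 0.833 = 156.1
Other denominator terms total 130
no answer / not reached = 156.1 − 130 ≈ 26

26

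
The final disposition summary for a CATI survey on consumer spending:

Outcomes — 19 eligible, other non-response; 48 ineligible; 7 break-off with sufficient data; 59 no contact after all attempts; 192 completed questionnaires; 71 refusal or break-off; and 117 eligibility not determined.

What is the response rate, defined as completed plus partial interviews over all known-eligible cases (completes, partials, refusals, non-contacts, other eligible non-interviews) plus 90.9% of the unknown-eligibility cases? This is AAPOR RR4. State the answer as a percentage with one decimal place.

43.8%

Numerator = 192 + 7 = 199
Eligible (known) = 192 + 7 + 71 + 59 + 19 = 348
Eligible share of unknowns = 0.9090 × 117 = 106.35
Denom = 348 + 106.35 = 454.35
RR4 = 199 / 454.35 = 0.4380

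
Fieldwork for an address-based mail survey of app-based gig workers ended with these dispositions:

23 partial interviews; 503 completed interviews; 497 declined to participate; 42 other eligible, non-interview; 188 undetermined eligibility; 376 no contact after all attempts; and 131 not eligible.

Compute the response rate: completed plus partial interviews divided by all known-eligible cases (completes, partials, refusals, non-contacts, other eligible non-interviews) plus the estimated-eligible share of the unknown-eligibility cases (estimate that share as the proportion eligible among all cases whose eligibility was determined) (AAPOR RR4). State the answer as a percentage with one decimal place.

32.6%

Top → 503 + 23 = 526
Eligible (known) → 503 + 23 + 497 + 376 + 42 = 1441
e = 1441 / (1441 + 131) = 1441 / 1572 = 0.9167
Estimated eligible among unknowns → 0.9167 × 188 = 172.34
Denominator → 1441 + 172.34 = 1613.34
RR4 = 526 / 1613.34 = 0.3260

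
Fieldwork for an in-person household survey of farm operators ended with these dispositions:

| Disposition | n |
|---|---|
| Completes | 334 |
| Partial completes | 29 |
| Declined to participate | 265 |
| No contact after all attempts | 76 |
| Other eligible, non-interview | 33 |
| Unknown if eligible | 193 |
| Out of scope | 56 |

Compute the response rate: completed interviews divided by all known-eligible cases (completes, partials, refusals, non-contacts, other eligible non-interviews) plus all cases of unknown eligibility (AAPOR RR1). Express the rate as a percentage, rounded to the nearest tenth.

35.9%

Numerator: 334
Base: 334 + 29 + 265 + 76 + 33 + 193 = 930
RR1 = 334 / 930 = 0.3591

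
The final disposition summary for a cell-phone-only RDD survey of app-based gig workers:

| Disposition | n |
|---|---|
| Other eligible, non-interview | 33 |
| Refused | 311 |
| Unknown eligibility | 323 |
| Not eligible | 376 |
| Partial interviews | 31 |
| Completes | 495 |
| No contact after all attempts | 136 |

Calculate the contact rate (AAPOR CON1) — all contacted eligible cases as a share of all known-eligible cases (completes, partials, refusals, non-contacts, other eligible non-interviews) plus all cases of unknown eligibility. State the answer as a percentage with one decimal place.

65.5%

Num: 495 + 31 + 311 + 33 = 870
Denom: 495 + 31 + 311 + 136 + 33 + 323 = 1329
CON1 = 870 / 1329 = 0.6546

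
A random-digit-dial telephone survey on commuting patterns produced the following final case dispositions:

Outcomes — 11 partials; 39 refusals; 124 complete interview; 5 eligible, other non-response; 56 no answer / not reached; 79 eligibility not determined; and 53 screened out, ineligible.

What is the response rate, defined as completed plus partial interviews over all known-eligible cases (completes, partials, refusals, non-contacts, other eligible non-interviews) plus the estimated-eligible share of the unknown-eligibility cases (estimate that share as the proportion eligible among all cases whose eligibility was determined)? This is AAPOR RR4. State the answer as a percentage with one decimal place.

Numerator → 124 + 11 = 135
Known eligible → 124 + 11 + 39 + 56 + 5 = 235
e = 235 / (235 + 53) = 235 / 288 = 0.8160
e × U → 0.8160 × 79 = 64.46
Denominator → 235 + 64.46 = 299.46
RR4 = 135 / 299.46 = 0.4508

45.1%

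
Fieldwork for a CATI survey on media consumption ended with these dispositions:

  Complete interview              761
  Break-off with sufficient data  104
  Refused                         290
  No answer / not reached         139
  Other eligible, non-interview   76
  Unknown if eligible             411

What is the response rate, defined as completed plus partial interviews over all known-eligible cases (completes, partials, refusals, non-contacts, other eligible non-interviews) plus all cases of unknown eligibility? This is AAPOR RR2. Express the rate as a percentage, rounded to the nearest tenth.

48.6%

Num → 761 + 104 = 865
Base → 761 + 104 + 290 + 139 + 76 + 411 = 1781
RR2 = 865 / 1781 = 0.4857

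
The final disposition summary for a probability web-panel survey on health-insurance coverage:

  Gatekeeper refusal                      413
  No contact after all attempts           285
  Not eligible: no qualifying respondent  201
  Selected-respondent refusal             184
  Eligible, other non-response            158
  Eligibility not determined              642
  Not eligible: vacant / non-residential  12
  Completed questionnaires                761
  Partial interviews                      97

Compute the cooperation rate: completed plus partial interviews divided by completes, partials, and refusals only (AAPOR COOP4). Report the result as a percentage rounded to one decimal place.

59.0%

Declined to participate = 413 + 184 = 597
Not eligible = 201 + 12 = 213
Top → 761 + 97 = 858
Denom → 761 + 97 + 597 = 1455
COOP4 = 858 / 1455 = 0.5897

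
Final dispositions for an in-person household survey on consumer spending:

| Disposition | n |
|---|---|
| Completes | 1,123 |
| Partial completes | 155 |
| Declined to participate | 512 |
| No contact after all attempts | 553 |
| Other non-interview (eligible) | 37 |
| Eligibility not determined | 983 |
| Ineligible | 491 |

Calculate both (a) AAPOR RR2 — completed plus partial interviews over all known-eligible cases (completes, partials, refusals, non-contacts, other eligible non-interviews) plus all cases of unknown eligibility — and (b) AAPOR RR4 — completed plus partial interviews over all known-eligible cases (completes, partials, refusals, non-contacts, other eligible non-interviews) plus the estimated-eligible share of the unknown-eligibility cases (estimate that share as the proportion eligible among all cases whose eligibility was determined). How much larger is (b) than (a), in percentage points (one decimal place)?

2.0

Top = 1123 + 155 = 1278
Denominator = 1123 + 155 + 512 + 553 + 37 + 983 = 3363
RR2 = 1278 / 3363 = 0.3800
Eligible (known) = 1123 + 155 + 512 + 553 + 37 = 2380
e = 2380 / (2380 + 491) = 2380 / 2871 = 0.8290
Eligible share of unknowns = 0.8290 × 983 = 814.91
Denominator = 2380 + 814.91 = 3194.91
RR4 = 1278 / 3194.91 = 0.4000
Difference = 40.00 − 38.00 = 2.00 percentage points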